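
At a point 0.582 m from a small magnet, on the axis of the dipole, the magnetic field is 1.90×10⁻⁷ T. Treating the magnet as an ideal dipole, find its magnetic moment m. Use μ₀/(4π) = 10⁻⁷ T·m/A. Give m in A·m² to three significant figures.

On axis B = (μ₀/4π)·2m/r³, so m = Br³·4π/(μ₀·2).
m = (1.90×10⁻⁷)·(0.582)³ / (2·10⁻⁷) = 0.1873 A·m².

m ≈ 0.187 A·m²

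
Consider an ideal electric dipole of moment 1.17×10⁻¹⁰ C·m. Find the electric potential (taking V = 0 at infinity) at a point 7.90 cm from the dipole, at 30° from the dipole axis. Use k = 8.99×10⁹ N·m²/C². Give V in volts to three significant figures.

V ≈ 146 V

The dipole potential is V = kp cosθ / r².
V = (8.99×10⁹)(1.17×10⁻¹⁰)·cos30° / (0.0790)² = 146.0 V.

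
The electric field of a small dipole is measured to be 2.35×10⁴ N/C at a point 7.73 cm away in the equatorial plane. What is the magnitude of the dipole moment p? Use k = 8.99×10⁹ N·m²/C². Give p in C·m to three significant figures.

In the equatorial plane E = kp/r³, so p = Er³/(k).
p = (2.35×10⁴)·(0.0773)³ / (8.99×10⁹) = 1.207×10⁻⁹ C·m.

p ≈ 1.21×10⁻⁹ C·m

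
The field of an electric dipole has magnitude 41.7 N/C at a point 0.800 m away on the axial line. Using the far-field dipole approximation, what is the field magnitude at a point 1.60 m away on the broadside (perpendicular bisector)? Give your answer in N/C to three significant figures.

E ≈ 2.61 N/C

Dipole fields scale as 1/r³ in the far field.
The axial field is twice the equatorial field at the same r, so the geometry factor is 1/2.
E₂ = E₁ · (1/2) · (r₁/r₂)³ = 41.7 · 0.5 · (0.800/1.60)³.
(r₁/r₂)³ = (0.5)³ = 0.125.
E₂ ≈ 2.606 N/C.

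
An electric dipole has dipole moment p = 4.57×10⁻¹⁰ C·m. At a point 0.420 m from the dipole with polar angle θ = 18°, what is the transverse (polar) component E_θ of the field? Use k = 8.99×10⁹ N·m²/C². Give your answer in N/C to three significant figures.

For a dipole, E_θ = (kp sinθ)/r³.
kp/r³ = (8.99×10⁹)(4.57×10⁻¹⁰)/(0.420)³ = 55.45 N/C.
E_θ = 55.45·sin18° = 17.14 N/C.

E_θ ≈ 17.1 N/C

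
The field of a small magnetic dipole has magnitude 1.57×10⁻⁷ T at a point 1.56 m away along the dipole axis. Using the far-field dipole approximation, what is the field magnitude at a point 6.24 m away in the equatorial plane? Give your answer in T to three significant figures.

B ≈ 1.23×10⁻⁹ T

Dipole fields scale as 1/r³ in the far field.
The axial field is twice the equatorial field at the same r, so the geometry factor is 1/2.
B₂ = B₁ · (1/2) · (r₁/r₂)³ = 1.57×10⁻⁷ · 0.5 · (1.56/6.24)³.
(r₁/r₂)³ = (0.25)³ = 0.01562.
B₂ ≈ 1.227×10⁻⁹ T.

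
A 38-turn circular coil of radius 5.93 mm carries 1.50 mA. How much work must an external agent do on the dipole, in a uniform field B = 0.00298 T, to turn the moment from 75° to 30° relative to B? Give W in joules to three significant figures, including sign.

m = NIA = NIπa² = 38·(0.00150)·π·(0.00593)² = 6.297×10⁻⁶ A·m².
W_ext = ΔU = −mB cosθ₂ + mB cosθ₁ = mB(cosθ₁ − cosθ₂).
W = (6.297×10⁻⁶)(0.00298)·(cos75° − cos30°) = (1.877×10⁻⁸)·(-0.6072) = -1.139×10⁻⁸ J.

W ≈ -1.14×10⁻⁸ J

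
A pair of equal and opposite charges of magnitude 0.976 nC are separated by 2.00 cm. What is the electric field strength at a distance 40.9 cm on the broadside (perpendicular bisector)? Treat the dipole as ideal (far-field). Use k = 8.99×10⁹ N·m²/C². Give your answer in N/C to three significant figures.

Dipole moment p = qd = (9.76×10⁻¹⁰ C)(0.0200 m) = 1.952×10⁻¹¹ C·m.
In the equatorial plane E = kp/r³.
E = (8.99×10⁹)(1.952×10⁻¹¹) / (0.409)³ = 2.565 N/C.

E ≈ 2.56 N/C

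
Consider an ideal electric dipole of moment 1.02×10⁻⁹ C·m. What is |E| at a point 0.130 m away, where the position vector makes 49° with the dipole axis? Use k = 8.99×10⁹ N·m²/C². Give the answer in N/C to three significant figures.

At angle θ the dipole field magnitude is E = (kp/r³)·√(1 + 3cos²θ).
kp/r³ = (8.99×10⁹)(1.02×10⁻⁹) / (0.130)³ = 4174 N/C.
√(1 + 3cos²49°) = √(1 + 3·0.4304) = √2.2912 ≈ 1.5137.
E ≈ 4174 × 1.514 = 6318 N/C.

E ≈ 6320 N/C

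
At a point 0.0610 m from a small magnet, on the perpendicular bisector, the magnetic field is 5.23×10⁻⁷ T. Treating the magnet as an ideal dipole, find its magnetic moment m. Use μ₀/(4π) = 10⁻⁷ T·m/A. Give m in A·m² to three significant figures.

In the equatorial plane B = (μ₀/4π)·m/r³, so m = Br³·4π/(μ₀).
m = (5.23×10⁻⁷)·(0.0610)³ / (10⁻⁷) = 0.001187 A·m².

m ≈ 0.00119 A·m²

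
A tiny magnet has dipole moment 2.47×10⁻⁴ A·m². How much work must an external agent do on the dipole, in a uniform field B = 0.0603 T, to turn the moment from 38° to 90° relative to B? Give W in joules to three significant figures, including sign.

W ≈ 1.17×10⁻⁵ J

W_ext = ΔU = −mB cosθ₂ + mB cosθ₁ = mB(cosθ₁ − cosθ₂).
W = (2.47×10⁻⁴)(0.0603)·(cos38° − cos90°) = (1.489×10⁻⁵)·(+0.7880) = 1.174×10⁻⁵ J.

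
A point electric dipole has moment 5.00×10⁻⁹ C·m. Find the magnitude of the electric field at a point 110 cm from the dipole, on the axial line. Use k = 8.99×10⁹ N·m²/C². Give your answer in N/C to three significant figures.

On the dipole axis E = 2kp/r³.
E = 2·(8.99×10⁹)(5.00×10⁻⁹) / (1.10)³ = 67.54 N/C.

E ≈ 67.5 N/C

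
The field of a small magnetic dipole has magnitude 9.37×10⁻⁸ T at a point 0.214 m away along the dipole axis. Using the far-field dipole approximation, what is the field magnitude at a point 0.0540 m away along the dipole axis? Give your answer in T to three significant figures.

B ≈ 5.83×10⁻⁶ T

Dipole fields scale as 1/r³ in the far field; the geometry is the same at both points.
B₂ = B₁ · (r₁/r₂)³ = 9.37×10⁻⁸ · (0.214/0.0540)³.
(r₁/r₂)³ = (3.963)³ = 62.24.
B₂ ≈ 5.832×10⁻⁶ T.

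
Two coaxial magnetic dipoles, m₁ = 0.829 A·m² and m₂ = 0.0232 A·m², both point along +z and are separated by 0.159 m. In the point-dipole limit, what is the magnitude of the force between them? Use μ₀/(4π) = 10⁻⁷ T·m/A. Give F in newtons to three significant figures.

On-axis B of dipole 1: B = (μ₀/4π)·2m₁/r³. Force on dipole 2: F = m₂·dB/dr.
dB/dr = −(μ₀/4π)·6m₁/r⁴, so |F| = (μ₀/4π)·6m₁m₂/r⁴.
F = 6(10⁻⁷)(0.829)(0.0232)/(0.159)⁴ = 1.806×10⁻⁵ N.

F ≈ 1.81×10⁻⁵ N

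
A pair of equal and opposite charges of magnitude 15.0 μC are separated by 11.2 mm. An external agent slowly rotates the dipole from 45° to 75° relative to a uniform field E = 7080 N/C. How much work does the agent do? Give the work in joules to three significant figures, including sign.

Dipole moment p = qd = (1.50×10⁻⁵ C)(0.0112 m) = 1.68×10⁻⁷ C·m.
W_ext = ΔU = U(θ₂) − U(θ₁) = −pE cosθ₂ − (−pE cosθ₁) = pE(cosθ₁ − cosθ₂).
W = (1.68×10⁻⁷)(7080)·(cos45° − cos75°) = (0.001189)·(+0.4483) = 5.332×10⁻⁴ J.

W ≈ 5.33×10⁻⁴ J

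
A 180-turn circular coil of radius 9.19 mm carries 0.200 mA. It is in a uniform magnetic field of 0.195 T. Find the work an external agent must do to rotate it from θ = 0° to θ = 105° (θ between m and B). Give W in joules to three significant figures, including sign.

W ≈ 2.34×10⁻⁶ J

m = NIA = NIπa² = 180·(2.00×10⁻⁴)·π·(0.00919)² = 9.552×10⁻⁶ A·m².
W_ext = ΔU = −mB cosθ₂ + mB cosθ₁ = mB(cosθ₁ − cosθ₂).
W = (9.552×10⁻⁶)(0.195)·(cos0° − cos105°) = (1.863×10⁻⁶)·(+1.2588) = 2.345×10⁻⁶ J.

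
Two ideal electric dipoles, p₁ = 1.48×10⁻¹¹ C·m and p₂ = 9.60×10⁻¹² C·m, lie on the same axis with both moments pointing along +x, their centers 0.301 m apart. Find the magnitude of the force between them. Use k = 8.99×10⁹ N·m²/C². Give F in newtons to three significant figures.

On-axis field of dipole 1 at distance r: E = 2kp₁/r³. Force on dipole 2 is F = p₂·dE/dr (gradient along axis).
dE/dr = −6kp₁/r⁴, so |F| = 6kp₁p₂/r⁴ (attractive for aligned moments).
F = 6(8.99×10⁹)(1.48×10⁻¹¹)(9.60×10⁻¹²)/(0.301)⁴ = 9.336×10⁻¹⁰ N.

F ≈ 9.34×10⁻¹⁰ N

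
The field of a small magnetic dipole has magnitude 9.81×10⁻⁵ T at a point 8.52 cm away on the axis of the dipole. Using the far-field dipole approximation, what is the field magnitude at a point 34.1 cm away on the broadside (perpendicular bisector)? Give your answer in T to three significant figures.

Dipole fields scale as 1/r³ in the far field.
The axial field is twice the equatorial field at the same r, so the geometry factor is 1/2.
B₂ = B₁ · (1/2) · (r₁/r₂)³ = 9.81×10⁻⁵ · 0.5 · (8.52/34.1)³.
(r₁/r₂)³ = (0.2499)³ = 0.0156.
B₂ ≈ 7.651×10⁻⁷ T.

B ≈ 7.65×10⁻⁷ T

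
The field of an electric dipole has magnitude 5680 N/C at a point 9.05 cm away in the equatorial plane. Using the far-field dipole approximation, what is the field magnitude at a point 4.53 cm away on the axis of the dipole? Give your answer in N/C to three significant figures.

E ≈ 9.06×10⁴ N/C

Dipole fields scale as 1/r³ in the far field.
The axial field is twice the equatorial field at the same r, so the geometry factor is 2/1.
E₂ = E₁ · (2/1) · (r₁/r₂)³ = 5680 · 2 · (9.05/4.53)³.
(r₁/r₂)³ = (1.998)³ = 7.974.
E₂ ≈ 9.058×10⁴ N/C.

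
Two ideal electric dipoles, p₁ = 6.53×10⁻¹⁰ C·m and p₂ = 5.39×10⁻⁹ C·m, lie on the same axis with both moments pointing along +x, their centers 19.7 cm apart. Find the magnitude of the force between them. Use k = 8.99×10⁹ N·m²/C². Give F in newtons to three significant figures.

On-axis field of dipole 1 at distance r: E = 2kp₁/r³. Force on dipole 2 is F = p₂·dE/dr (gradient along axis).
dE/dr = −6kp₁/r⁴, so |F| = 6kp₁p₂/r⁴ (attractive for aligned moments).
F = 6(8.99×10⁹)(6.53×10⁻¹⁰)(5.39×10⁻⁹)/(0.197)⁴ = 1.261×10⁻⁴ N.

F ≈ 1.26×10⁻⁴ N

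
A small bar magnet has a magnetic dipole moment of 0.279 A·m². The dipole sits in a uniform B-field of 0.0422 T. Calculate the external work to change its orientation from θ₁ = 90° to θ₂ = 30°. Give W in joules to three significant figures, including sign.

W ≈ -0.0102 J

W_ext = ΔU = −mB cosθ₂ + mB cosθ₁ = mB(cosθ₁ − cosθ₂).
W = (0.279)(0.0422)·(cos90° − cos30°) = (0.01177)·(-0.8660) = -0.01020 J.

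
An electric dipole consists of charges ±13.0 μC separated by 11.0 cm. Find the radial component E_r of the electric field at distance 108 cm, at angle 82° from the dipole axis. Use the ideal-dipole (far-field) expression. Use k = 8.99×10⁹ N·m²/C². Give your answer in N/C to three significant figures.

E_r ≈ 2840 N/C

Dipole moment p = qd = (1.30×10⁻⁵ C)(0.110 m) = 1.43×10⁻⁶ C·m.
For a dipole, E_r = (2kp cosθ)/r³.
kp/r³ = (8.99×10⁹)(1.43×10⁻⁶)/(1.08)³ = 1.021×10⁴ N/C.
E_r = 2·1.021×10⁴·cos82° = 2841 N/C.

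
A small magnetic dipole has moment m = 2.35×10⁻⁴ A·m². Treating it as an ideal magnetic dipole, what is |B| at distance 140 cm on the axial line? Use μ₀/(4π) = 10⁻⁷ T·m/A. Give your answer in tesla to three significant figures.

On axis B = (μ₀/4π)·2m/r³.
B = 2·(10⁻⁷)·(2.35×10⁻⁴) / (1.40)³ = 1.713×10⁻¹¹ T.

B ≈ 1.71×10⁻¹¹ T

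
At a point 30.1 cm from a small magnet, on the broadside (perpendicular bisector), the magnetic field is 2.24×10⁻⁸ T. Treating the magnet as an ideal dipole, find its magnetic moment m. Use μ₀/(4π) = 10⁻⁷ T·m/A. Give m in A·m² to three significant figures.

m ≈ 0.00611 A·m²

In the equatorial plane B = (μ₀/4π)·m/r³, so m = Br³·4π/(μ₀).
m = (2.24×10⁻⁸)·(0.301)³ / (10⁻⁷) = 0.006109 A·m².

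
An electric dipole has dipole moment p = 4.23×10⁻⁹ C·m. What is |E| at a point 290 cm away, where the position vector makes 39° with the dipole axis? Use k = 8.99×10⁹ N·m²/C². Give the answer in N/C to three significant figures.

At angle θ the dipole field magnitude is E = (kp/r³)·√(1 + 3cos²θ).
kp/r³ = (8.99×10⁹)(4.23×10⁻⁹) / (2.90)³ = 1.559 N/C.
√(1 + 3cos²39°) = √(1 + 3·0.6040) = √2.8119 ≈ 1.6769.
E ≈ 1.559 × 1.677 = 2.615 N/C.

E ≈ 2.61 N/C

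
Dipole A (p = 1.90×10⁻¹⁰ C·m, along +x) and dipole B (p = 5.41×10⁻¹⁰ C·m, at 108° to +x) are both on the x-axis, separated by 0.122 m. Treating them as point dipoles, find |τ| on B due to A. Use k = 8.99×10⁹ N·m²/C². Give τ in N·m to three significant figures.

The second dipole sits on the axis of the first, so the field there is axial: E₁ = 2kp₁/r³ along +x.
E₁ = 2(8.99×10⁹)(1.90×10⁻¹⁰)/(0.122)³ = 1881 N/C.
Torque on the second dipole: τ = p₂ E₁ sinθ.
τ = (5.41×10⁻¹⁰)(1881)·sin108° = 9.680×10⁻⁷ N·m.

τ ≈ 9.68×10⁻⁷ N·m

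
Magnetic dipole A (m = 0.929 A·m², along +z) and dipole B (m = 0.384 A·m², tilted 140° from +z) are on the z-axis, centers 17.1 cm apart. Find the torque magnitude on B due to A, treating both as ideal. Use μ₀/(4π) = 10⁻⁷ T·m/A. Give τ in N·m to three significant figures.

τ ≈ 9.17×10⁻⁶ N·m

Dipole B is on the axis of dipole A, so B₁ there is axial: B₁ = (μ₀/4π)·2m₁/r³ along +z.
B₁ = 2(10⁻⁷)(0.929)/(0.171)³ = 3.716×10⁻⁵ T.
τ = m₂ B₁ sinθ.
τ = (0.384)(3.716×10⁻⁵)·sin140° = 9.172×10⁻⁶ N·m.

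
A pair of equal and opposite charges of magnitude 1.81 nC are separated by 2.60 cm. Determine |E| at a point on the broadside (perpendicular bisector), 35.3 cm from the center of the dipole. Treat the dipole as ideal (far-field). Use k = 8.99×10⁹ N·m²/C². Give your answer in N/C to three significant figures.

Dipole moment p = qd = (1.81×10⁻⁹ C)(0.0260 m) = 4.706×10⁻¹¹ C·m.
In the equatorial plane E = kp/r³.
E = (8.99×10⁹)(4.706×10⁻¹¹) / (0.353)³ = 9.618 N/C.

E ≈ 9.62 N/C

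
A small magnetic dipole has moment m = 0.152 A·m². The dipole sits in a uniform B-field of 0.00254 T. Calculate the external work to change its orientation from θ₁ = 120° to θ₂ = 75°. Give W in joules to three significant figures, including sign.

W_ext = ΔU = −mB cosθ₂ + mB cosθ₁ = mB(cosθ₁ − cosθ₂).
W = (0.152)(0.00254)·(cos120° − cos75°) = (3.861×10⁻⁴)·(-0.7588) = -2.930×10⁻⁴ J.

W ≈ -2.93×10⁻⁴ J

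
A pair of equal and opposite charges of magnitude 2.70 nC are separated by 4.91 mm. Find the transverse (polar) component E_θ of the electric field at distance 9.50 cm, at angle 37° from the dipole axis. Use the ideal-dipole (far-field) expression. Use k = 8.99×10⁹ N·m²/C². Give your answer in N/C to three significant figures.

Dipole moment p = qd = (2.70×10⁻⁹ C)(0.00491 m) = 1.326×10⁻¹¹ C·m.
For a dipole, E_θ = (kp sinθ)/r³.
kp/r³ = (8.99×10⁹)(1.326×10⁻¹¹)/(0.0950)³ = 139.0 N/C.
E_θ = 139.0·sin37° = 83.67 N/C.

E_θ ≈ 83.7 N/C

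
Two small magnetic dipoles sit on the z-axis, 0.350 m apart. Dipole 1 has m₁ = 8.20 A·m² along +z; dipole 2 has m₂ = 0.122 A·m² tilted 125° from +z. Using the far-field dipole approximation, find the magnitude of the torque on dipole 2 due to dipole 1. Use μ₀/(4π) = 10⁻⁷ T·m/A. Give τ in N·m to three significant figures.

Dipole B is on the axis of dipole A, so B₁ there is axial: B₁ = (μ₀/4π)·2m₁/r³ along +z.
B₁ = 2(10⁻⁷)(8.20)/(0.350)³ = 3.825×10⁻⁵ T.
τ = m₂ B₁ sinθ.
τ = (0.122)(3.825×10⁻⁵)·sin125° = 3.823×10⁻⁶ N·m.

τ ≈ 3.82×10⁻⁶ N·m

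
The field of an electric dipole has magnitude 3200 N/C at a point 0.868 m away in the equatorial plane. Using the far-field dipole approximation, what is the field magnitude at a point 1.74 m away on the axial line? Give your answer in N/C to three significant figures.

E ≈ 794 N/C

Dipole fields scale as 1/r³ in the far field.
The axial field is twice the equatorial field at the same r, so the geometry factor is 2/1.
E₂ = E₁ · (2/1) · (r₁/r₂)³ = 3200 · 2 · (0.868/1.74)³.
(r₁/r₂)³ = (0.4989)³ = 0.1241.
E₂ ≈ 794.5 N/C.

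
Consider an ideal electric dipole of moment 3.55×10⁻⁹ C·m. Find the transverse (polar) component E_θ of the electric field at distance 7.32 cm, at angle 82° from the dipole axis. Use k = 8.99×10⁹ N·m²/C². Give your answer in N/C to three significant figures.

E_θ ≈ 8.06×10⁴ N/C

For a dipole, E_θ = (kp sinθ)/r³.
kp/r³ = (8.99×10⁹)(3.55×10⁻⁹)/(0.0732)³ = 8.137×10⁴ N/C.
E_θ = 8.137×10⁴·sin82° = 8.058×10⁴ N/C.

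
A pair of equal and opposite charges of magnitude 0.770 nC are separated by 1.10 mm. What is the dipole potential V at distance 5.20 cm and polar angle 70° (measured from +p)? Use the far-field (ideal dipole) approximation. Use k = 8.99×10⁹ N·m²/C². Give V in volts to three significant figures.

Dipole moment p = qd = (7.70×10⁻¹⁰ C)(0.00110 m) = 8.47×10⁻¹³ C·m.
The dipole potential is V = kp cosθ / r².
V = (8.99×10⁹)(8.47×10⁻¹³)·cos70° / (0.0520)² = 0.9631 V.

V ≈ 0.963 V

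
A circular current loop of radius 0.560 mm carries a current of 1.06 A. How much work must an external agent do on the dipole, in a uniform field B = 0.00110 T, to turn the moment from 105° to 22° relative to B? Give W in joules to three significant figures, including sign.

Magnetic moment m = IA = Iπa² = (1.06)·π·(5.60×10⁻⁴)² = 1.044×10⁻⁶ A·m².
W_ext = ΔU = −mB cosθ₂ + mB cosθ₁ = mB(cosθ₁ − cosθ₂).
W = (1.044×10⁻⁶)(0.00110)·(cos105° − cos22°) = (1.148×10⁻⁹)·(-1.1860) = -1.362×10⁻⁹ J.

W ≈ -1.36×10⁻⁹ J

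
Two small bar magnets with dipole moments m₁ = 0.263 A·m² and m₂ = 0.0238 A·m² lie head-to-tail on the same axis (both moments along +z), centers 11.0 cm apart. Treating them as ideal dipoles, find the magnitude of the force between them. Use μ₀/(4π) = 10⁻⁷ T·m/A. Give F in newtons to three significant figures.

On-axis B of dipole 1: B = (μ₀/4π)·2m₁/r³. Force on dipole 2: F = m₂·dB/dr.
dB/dr = −(μ₀/4π)·6m₁/r⁴, so |F| = (μ₀/4π)·6m₁m₂/r⁴.
F = 6(10⁻⁷)(0.263)(0.0238)/(0.110)⁴ = 2.565×10⁻⁵ N.

F ≈ 2.57×10⁻⁵ N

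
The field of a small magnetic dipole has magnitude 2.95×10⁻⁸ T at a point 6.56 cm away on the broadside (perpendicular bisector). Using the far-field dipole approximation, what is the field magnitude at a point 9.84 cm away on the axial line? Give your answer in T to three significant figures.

Dipole fields scale as 1/r³ in the far field.
The axial field is twice the equatorial field at the same r, so the geometry factor is 2/1.
B₂ = B₁ · (2/1) · (r₁/r₂)³ = 2.95×10⁻⁸ · 2 · (6.56/9.84)³.
(r₁/r₂)³ = (0.6667)³ = 0.2963.
B₂ ≈ 1.748×10⁻⁸ T.

B ≈ 1.75×10⁻⁸ T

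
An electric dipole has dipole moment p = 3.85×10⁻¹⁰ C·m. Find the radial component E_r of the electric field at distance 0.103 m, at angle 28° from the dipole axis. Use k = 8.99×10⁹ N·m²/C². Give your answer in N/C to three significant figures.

E_r ≈ 5590 N/C

For a dipole, E_r = (2kp cosθ)/r³.
kp/r³ = (8.99×10⁹)(3.85×10⁻¹⁰)/(0.103)³ = 3167 N/C.
E_r = 2·3167·cos28° = 5593 N/C.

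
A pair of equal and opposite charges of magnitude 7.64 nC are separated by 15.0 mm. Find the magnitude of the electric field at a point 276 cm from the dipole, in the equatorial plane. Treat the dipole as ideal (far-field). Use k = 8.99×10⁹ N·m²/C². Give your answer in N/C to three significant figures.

Dipole moment p = qd = (7.64×10⁻⁹ C)(0.0150 m) = 1.146×10⁻¹⁰ C·m.
On the perpendicular bisector E = kp/r³ (half the axial value at the same distance).
E = (8.99×10⁹)(1.146×10⁻¹⁰) / (2.76)³ = 0.04900 N/C.

E ≈ 0.0490 N/C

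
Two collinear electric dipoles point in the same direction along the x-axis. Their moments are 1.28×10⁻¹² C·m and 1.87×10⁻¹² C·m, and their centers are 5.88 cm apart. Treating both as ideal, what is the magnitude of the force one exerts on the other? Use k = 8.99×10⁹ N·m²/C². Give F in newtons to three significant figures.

On-axis field of dipole 1 at distance r: E = 2kp₁/r³. Force on dipole 2 is F = p₂·dE/dr (gradient along axis).
dE/dr = −6kp₁/r⁴, so |F| = 6kp₁p₂/r⁴ (attractive for aligned moments).
F = 6(8.99×10⁹)(1.28×10⁻¹²)(1.87×10⁻¹²)/(0.0588)⁴ = 1.080×10⁻⁸ N.

F ≈ 1.08×10⁻⁸ N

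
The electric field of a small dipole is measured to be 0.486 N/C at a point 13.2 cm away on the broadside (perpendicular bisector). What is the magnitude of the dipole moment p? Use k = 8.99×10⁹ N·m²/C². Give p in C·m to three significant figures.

In the equatorial plane E = kp/r³, so p = Er³/(k).
p = (0.486)·(0.132)³ / (8.99×10⁹) = 1.243×10⁻¹³ C·m.

p ≈ 1.24×10⁻¹³ C·m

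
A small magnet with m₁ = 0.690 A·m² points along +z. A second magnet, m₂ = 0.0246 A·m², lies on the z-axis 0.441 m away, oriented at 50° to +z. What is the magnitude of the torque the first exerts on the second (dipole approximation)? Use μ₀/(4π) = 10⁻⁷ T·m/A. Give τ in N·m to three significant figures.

τ ≈ 3.03×10⁻⁸ N·m

Dipole B is on the axis of dipole A, so B₁ there is axial: B₁ = (μ₀/4π)·2m₁/r³ along +z.
B₁ = 2(10⁻⁷)(0.690)/(0.441)³ = 1.609×10⁻⁶ T.
τ = m₂ B₁ sinθ.
τ = (0.0246)(1.609×10⁻⁶)·sin50° = 3.032×10⁻⁸ N·m.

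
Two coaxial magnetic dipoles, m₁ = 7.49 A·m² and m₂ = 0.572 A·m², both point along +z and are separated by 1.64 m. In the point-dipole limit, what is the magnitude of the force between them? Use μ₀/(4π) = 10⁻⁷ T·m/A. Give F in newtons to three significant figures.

On-axis B of dipole 1: B = (μ₀/4π)·2m₁/r³. Force on dipole 2: F = m₂·dB/dr.
dB/dr = −(μ₀/4π)·6m₁/r⁴, so |F| = (μ₀/4π)·6m₁m₂/r⁴.
F = 6(10⁻⁷)(7.49)(0.572)/(1.64)⁴ = 3.553×10⁻⁷ N.

F ≈ 3.55×10⁻⁷ N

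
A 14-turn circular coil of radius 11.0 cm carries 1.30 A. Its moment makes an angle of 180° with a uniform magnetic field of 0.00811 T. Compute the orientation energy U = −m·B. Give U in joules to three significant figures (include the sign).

U ≈ 0.00561 J

m = NIA = NIπa² = 14·(1.30)·π·(0.110)² = 0.6918 A·m².
U = −m·B = −mB cosθ.
U = −(0.6918)(0.00811)·cos180° = 0.005610 J.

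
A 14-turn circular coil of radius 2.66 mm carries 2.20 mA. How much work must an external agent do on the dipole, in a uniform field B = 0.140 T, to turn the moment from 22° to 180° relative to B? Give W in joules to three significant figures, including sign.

W ≈ 1.85×10⁻⁷ J

m = NIA = NIπa² = 14·(0.00220)·π·(0.00266)² = 6.846×10⁻⁷ A·m².
W_ext = ΔU = −mB cosθ₂ + mB cosθ₁ = mB(cosθ₁ − cosθ₂).
W = (6.846×10⁻⁷)(0.140)·(cos22° − cos180°) = (9.584×10⁻⁸)·(+1.9272) = 1.847×10⁻⁷ J.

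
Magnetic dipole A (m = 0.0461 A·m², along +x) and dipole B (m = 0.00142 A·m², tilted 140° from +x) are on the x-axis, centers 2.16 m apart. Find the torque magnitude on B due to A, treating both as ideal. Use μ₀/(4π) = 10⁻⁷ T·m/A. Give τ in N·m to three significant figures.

τ ≈ 8.35×10⁻¹³ N·m

Dipole B is on the axis of dipole A, so B₁ there is axial: B₁ = (μ₀/4π)·2m₁/r³ along +x.
B₁ = 2(10⁻⁷)(0.0461)/(2.16)³ = 9.149×10⁻¹⁰ T.
τ = m₂ B₁ sinθ.
τ = (0.00142)(9.149×10⁻¹⁰)·sin140° = 8.351×10⁻¹³ N·m.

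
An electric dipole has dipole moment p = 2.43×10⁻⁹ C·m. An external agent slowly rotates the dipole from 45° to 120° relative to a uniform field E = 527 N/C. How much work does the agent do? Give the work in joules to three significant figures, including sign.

W_ext = ΔU = U(θ₂) − U(θ₁) = −pE cosθ₂ − (−pE cosθ₁) = pE(cosθ₁ − cosθ₂).
W = (2.43×10⁻⁹)(527)·(cos45° − cos120°) = (1.281×10⁻⁶)·(+1.2071) = 1.546×10⁻⁶ J.

W ≈ 1.55×10⁻⁶ J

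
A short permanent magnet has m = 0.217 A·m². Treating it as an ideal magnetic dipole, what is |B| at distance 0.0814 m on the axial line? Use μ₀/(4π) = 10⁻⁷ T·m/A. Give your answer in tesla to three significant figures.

On axis B = (μ₀/4π)·2m/r³.
B = 2·(10⁻⁷)·(0.217) / (0.0814)³ = 8.047×10⁻⁵ T.

B ≈ 8.05×10⁻⁵ T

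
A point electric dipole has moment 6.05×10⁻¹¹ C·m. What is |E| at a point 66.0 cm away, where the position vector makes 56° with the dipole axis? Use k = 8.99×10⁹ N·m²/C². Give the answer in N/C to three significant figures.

E ≈ 2.63 N/C

At angle θ the dipole field magnitude is E = (kp/r³)·√(1 + 3cos²θ).
kp/r³ = (8.99×10⁹)(6.05×10⁻¹¹) / (0.660)³ = 1.892 N/C.
√(1 + 3cos²56°) = √(1 + 3·0.3127) = √1.9381 ≈ 1.3922.
E ≈ 1.892 × 1.392 = 2.634 N/C.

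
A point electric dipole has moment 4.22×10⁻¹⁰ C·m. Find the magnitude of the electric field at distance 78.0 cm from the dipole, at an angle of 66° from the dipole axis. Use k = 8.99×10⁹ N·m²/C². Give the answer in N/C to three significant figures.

E ≈ 9.78 N/C

At angle θ the dipole field magnitude is E = (kp/r³)·√(1 + 3cos²θ).
kp/r³ = (8.99×10⁹)(4.22×10⁻¹⁰) / (0.780)³ = 7.994 N/C.
√(1 + 3cos²66°) = √(1 + 3·0.1654) = √1.4963 ≈ 1.2232.
E ≈ 7.994 × 1.223 = 9.779 N/C.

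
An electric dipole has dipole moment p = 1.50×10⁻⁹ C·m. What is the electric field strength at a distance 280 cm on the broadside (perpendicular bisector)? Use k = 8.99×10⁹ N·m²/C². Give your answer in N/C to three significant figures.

E ≈ 0.614 N/C

On the perpendicular bisector E = kp/r³ (half the axial value at the same distance).
E = (8.99×10⁹)(1.50×10⁻⁹) / (2.80)³ = 0.6143 N/C.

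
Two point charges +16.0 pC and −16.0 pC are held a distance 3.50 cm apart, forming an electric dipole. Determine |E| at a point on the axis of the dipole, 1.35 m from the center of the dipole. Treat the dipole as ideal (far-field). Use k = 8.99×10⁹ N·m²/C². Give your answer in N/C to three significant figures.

Dipole moment p = qd = (1.60×10⁻¹¹ C)(0.0350 m) = 5.60×10⁻¹³ C·m.
On the dipole axis E = 2kp/r³.
E = 2·(8.99×10⁹)(5.60×10⁻¹³) / (1.35)³ = 0.004092 N/C.

E ≈ 0.00409 N/C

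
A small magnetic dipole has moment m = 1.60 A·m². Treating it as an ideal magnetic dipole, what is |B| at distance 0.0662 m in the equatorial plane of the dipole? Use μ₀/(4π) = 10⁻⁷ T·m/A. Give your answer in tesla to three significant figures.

In the equatorial plane B = (μ₀/4π)·m/r³ (half the axial value).
B = (10⁻⁷)·(1.60) / (0.0662)³ = 5.515×10⁻⁴ T.

B ≈ 5.52×10⁻⁴ T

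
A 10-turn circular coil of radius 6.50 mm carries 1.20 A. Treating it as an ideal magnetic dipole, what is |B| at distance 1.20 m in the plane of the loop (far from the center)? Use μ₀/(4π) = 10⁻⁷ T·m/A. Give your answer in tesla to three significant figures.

m = NIA = NIπa² = 10·(1.20)·π·(0.00650)² = 0.001593 A·m².
In the equatorial plane B = (μ₀/4π)·m/r³ (half the axial value).
B = (10⁻⁷)·(0.001593) / (1.20)³ = 9.219×10⁻¹¹ T.

B ≈ 9.22×10⁻¹¹ T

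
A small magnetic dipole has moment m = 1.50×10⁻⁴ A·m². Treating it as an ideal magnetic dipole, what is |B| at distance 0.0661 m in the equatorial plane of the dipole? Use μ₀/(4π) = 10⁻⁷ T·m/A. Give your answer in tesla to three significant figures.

B ≈ 5.19×10⁻⁸ T

In the equatorial plane B = (μ₀/4π)·m/r³ (half the axial value).
B = (10⁻⁷)·(1.50×10⁻⁴) / (0.0661)³ = 5.194×10⁻⁸ T.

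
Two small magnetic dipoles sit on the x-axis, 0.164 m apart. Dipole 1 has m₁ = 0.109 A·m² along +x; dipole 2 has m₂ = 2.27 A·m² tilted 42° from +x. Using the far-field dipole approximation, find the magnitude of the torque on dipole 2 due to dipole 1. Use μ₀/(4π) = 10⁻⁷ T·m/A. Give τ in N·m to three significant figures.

τ ≈ 7.51×10⁻⁶ N·m

Dipole B is on the axis of dipole A, so B₁ there is axial: B₁ = (μ₀/4π)·2m₁/r³ along +x.
B₁ = 2(10⁻⁷)(0.109)/(0.164)³ = 4.942×10⁻⁶ T.
τ = m₂ B₁ sinθ.
τ = (2.27)(4.942×10⁻⁶)·sin42° = 7.507×10⁻⁶ N·m.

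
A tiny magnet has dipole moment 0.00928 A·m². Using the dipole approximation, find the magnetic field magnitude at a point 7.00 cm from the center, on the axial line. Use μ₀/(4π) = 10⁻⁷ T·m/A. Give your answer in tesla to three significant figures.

On axis B = (μ₀/4π)·2m/r³.
B = 2·(10⁻⁷)·(0.00928) / (0.0700)³ = 5.411×10⁻⁶ T.

B ≈ 5.41×10⁻⁶ T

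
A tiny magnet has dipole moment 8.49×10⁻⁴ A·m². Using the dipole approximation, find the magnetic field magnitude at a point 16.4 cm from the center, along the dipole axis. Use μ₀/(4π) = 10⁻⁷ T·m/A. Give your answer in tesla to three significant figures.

On axis B = (μ₀/4π)·2m/r³.
B = 2·(10⁻⁷)·(8.49×10⁻⁴) / (0.164)³ = 3.850×10⁻⁸ T.

B ≈ 3.85×10⁻⁸ T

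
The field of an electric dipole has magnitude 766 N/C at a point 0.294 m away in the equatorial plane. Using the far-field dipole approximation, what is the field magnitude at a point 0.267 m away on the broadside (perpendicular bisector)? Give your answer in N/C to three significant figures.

E ≈ 1020 N/C

Dipole fields scale as 1/r³ in the far field; the geometry is the same at both points.
E₂ = E₁ · (r₁/r₂)³ = 766 · (0.294/0.267)³.
(r₁/r₂)³ = (1.101)³ = 1.335.
E₂ ≈ 1023 N/C.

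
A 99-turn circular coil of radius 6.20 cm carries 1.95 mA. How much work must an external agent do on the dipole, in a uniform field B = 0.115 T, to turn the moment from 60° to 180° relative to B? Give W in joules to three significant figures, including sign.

m = NIA = NIπa² = 99·(0.00195)·π·(0.0620)² = 0.002331 A·m².
W_ext = ΔU = −mB cosθ₂ + mB cosθ₁ = mB(cosθ₁ − cosθ₂).
W = (0.002331)(0.115)·(cos60° − cos180°) = (2.681×10⁻⁴)·(+1.5000) = 4.021×10⁻⁴ J.

W ≈ 4.02×10⁻⁴ J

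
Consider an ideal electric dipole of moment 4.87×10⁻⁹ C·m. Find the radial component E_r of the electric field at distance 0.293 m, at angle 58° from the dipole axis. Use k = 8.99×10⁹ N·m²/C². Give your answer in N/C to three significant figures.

For a dipole, E_r = (2kp cosθ)/r³.
kp/r³ = (8.99×10⁹)(4.87×10⁻⁹)/(0.293)³ = 1741 N/C.
E_r = 2·1741·cos58° = 1845 N/C.

E_r ≈ 1840 N/C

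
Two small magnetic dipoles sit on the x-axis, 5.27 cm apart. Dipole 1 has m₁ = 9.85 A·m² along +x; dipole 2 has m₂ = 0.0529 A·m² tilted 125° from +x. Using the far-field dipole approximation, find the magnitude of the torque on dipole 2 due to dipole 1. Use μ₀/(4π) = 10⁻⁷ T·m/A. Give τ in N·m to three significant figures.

τ ≈ 5.83×10⁻⁴ N·m

Dipole B is on the axis of dipole A, so B₁ there is axial: B₁ = (μ₀/4π)·2m₁/r³ along +x.
B₁ = 2(10⁻⁷)(9.85)/(0.0527)³ = 0.01346 T.
τ = m₂ B₁ sinθ.
τ = (0.0529)(0.01346)·sin125° = 5.832×10⁻⁴ N·m.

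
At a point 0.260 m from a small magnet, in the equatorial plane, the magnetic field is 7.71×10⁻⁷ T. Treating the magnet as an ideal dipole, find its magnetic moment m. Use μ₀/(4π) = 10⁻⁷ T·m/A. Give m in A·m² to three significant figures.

m ≈ 0.136 A·m²

In the equatorial plane B = (μ₀/4π)·m/r³, so m = Br³·4π/(μ₀).
m = (7.71×10⁻⁷)·(0.260)³ / (10⁻⁷) = 0.1355 A·m².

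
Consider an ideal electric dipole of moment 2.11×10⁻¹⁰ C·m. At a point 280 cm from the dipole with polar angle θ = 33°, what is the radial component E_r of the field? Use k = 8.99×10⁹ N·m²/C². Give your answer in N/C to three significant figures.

For a dipole, E_r = (2kp cosθ)/r³.
kp/r³ = (8.99×10⁹)(2.11×10⁻¹⁰)/(2.80)³ = 0.08641 N/C.
E_r = 2·0.08641·cos33° = 0.1449 N/C.

E_r ≈ 0.145 N/C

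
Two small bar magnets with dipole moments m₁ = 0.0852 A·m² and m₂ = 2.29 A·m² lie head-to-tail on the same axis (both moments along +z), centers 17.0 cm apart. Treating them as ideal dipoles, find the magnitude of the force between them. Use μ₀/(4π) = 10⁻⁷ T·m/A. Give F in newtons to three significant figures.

F ≈ 1.40×10⁻⁴ N

On-axis B of dipole 1: B = (μ₀/4π)·2m₁/r³. Force on dipole 2: F = m₂·dB/dr.
dB/dr = −(μ₀/4π)·6m₁/r⁴, so |F| = (μ₀/4π)·6m₁m₂/r⁴.
F = 6(10⁻⁷)(0.0852)(2.29)/(0.170)⁴ = 1.402×10⁻⁴ N.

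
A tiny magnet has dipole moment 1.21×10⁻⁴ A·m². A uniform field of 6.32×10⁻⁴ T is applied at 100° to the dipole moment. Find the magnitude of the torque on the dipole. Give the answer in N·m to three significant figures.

Torque on a magnetic dipole: τ = mB sinθ.
τ = (1.21×10⁻⁴)(6.32×10⁻⁴)·sin100° = 7.531×10⁻⁸ N·m.

τ ≈ 7.53×10⁻⁸ N·m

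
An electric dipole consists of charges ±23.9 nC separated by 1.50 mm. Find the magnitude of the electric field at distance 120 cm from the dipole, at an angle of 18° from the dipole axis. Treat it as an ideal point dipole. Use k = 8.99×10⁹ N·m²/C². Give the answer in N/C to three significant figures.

E ≈ 0.359 N/C

Dipole moment p = qd = (2.39×10⁻⁸ C)(0.00150 m) = 3.585×10⁻¹¹ C·m.
At angle θ the dipole field magnitude is E = (kp/r³)·√(1 + 3cos²θ).
kp/r³ = (8.99×10⁹)(3.585×10⁻¹¹) / (1.20)³ = 0.1865 N/C.
√(1 + 3cos²18°) = √(1 + 3·0.9045) = √3.7135 ≈ 1.9271.
E ≈ 0.1865 × 1.927 = 0.3594 N/C.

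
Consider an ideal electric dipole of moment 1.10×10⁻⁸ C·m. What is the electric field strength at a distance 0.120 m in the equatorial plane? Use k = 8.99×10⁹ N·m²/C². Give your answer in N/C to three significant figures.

E ≈ 5.72×10⁴ N/C

In the equatorial plane E = kp/r³.
E = (8.99×10⁹)(1.10×10⁻⁸) / (0.120)³ = 5.723×10⁴ N/C.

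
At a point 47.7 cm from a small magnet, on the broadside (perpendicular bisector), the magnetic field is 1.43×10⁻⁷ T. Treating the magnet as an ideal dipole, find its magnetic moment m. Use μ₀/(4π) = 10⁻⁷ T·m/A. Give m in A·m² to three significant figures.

In the equatorial plane B = (μ₀/4π)·m/r³, so m = Br³·4π/(μ₀).
m = (1.43×10⁻⁷)·(0.477)³ / (10⁻⁷) = 0.1552 A·m².

m ≈ 0.155 A·m²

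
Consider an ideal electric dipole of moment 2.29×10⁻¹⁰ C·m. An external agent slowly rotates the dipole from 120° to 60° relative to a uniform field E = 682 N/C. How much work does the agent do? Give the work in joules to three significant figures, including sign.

W ≈ -1.56×10⁻⁷ J

W_ext = ΔU = U(θ₂) − U(θ₁) = −pE cosθ₂ − (−pE cosθ₁) = pE(cosθ₁ − cosθ₂).
W = (2.29×10⁻¹⁰)(682)·(cos120° − cos60°) = (1.562×10⁻⁷)·(-1.0000) = -1.562×10⁻⁷ J.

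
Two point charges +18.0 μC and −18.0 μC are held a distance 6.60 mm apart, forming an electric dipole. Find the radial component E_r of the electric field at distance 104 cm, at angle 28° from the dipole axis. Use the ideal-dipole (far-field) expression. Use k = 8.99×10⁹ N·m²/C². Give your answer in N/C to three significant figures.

Dipole moment p = qd = (1.80×10⁻⁵ C)(0.00660 m) = 1.188×10⁻⁷ C·m.
For a dipole, E_r = (2kp cosθ)/r³.
kp/r³ = (8.99×10⁹)(1.188×10⁻⁷)/(1.04)³ = 949.5 N/C.
E_r = 2·949.5·cos28° = 1677 N/C.

E_r ≈ 1680 N/C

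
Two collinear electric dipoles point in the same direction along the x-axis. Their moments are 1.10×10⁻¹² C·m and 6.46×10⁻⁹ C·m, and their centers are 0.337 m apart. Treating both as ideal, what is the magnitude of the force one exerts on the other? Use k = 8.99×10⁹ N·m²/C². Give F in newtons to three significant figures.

F ≈ 2.97×10⁻⁸ N

On-axis field of dipole 1 at distance r: E = 2kp₁/r³. Force on dipole 2 is F = p₂·dE/dr (gradient along axis).
dE/dr = −6kp₁/r⁴, so |F| = 6kp₁p₂/r⁴ (attractive for aligned moments).
F = 6(8.99×10⁹)(1.10×10⁻¹²)(6.46×10⁻⁹)/(0.337)⁴ = 2.972×10⁻⁸ N.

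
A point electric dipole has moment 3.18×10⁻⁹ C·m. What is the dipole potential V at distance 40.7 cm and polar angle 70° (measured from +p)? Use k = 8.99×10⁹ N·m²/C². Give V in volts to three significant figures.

The dipole potential is V = kp cosθ / r².
V = (8.99×10⁹)(3.18×10⁻⁹)·cos70° / (0.407)² = 59.03 V.

V ≈ 59.0 V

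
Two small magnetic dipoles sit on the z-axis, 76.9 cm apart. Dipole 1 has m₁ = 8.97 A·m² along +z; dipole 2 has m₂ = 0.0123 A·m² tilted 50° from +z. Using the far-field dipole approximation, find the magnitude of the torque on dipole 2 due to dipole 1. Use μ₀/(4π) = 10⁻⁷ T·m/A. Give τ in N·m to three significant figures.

τ ≈ 3.72×10⁻⁸ N·m

Dipole B is on the axis of dipole A, so B₁ there is axial: B₁ = (μ₀/4π)·2m₁/r³ along +z.
B₁ = 2(10⁻⁷)(8.97)/(0.769)³ = 3.945×10⁻⁶ T.
τ = m₂ B₁ sinθ.
τ = (0.0123)(3.945×10⁻⁶)·sin50° = 3.717×10⁻⁸ N·m.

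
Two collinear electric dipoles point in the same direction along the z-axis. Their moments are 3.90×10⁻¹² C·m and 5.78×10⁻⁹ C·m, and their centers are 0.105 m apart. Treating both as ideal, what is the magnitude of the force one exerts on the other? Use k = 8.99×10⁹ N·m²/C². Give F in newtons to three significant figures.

On-axis field of dipole 1 at distance r: E = 2kp₁/r³. Force on dipole 2 is F = p₂·dE/dr (gradient along axis).
dE/dr = −6kp₁/r⁴, so |F| = 6kp₁p₂/r⁴ (attractive for aligned moments).
F = 6(8.99×10⁹)(3.90×10⁻¹²)(5.78×10⁻⁹)/(0.105)⁴ = 1.000×10⁻⁵ N.

F ≈ 1.00×10⁻⁵ N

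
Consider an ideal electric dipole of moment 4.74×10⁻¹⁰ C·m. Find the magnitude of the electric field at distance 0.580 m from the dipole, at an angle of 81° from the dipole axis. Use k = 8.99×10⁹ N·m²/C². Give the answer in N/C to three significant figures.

E ≈ 22.6 N/C

At angle θ the dipole field magnitude is E = (kp/r³)·√(1 + 3cos²θ).
kp/r³ = (8.99×10⁹)(4.74×10⁻¹⁰) / (0.580)³ = 21.84 N/C.
√(1 + 3cos²81°) = √(1 + 3·0.0245) = √1.0734 ≈ 1.0361.
E ≈ 21.84 × 1.036 = 22.63 N/C.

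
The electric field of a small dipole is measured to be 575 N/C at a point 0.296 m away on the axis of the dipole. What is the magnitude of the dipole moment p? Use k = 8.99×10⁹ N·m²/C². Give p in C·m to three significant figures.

On axis E = 2kp/r³, so p = Er³/(2k).
p = (575)·(0.296)³ / (2·8.99×10⁹) = 8.294×10⁻¹⁰ C·m.

p ≈ 8.29×10⁻¹⁰ C·m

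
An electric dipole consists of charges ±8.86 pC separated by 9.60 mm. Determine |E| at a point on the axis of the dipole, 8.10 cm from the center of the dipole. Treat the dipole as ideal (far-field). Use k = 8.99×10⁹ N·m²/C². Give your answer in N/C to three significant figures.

Dipole moment p = qd = (8.86×10⁻¹² C)(0.00960 m) = 8.506×10⁻¹⁴ C·m.
On the dipole axis E = 2kp/r³.
E = 2·(8.99×10⁹)(8.506×10⁻¹⁴) / (0.0810)³ = 2.878 N/C.

E ≈ 2.88 N/C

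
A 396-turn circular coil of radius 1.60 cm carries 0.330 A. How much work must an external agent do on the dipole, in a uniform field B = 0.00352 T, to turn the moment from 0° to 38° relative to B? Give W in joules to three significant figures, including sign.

m = NIA = NIπa² = 396·(0.330)·π·(0.0160)² = 0.1051 A·m².
W_ext = ΔU = −mB cosθ₂ + mB cosθ₁ = mB(cosθ₁ − cosθ₂).
W = (0.1051)(0.00352)·(cos0° − cos38°) = (3.700×10⁻⁴)·(+0.2120) = 7.843×10⁻⁵ J.

W ≈ 7.84×10⁻⁵ J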